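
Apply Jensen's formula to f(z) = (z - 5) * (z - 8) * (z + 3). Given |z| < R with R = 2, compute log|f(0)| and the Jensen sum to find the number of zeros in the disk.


Jensen's formula: (1/2pi)*integral log|f(Re^it)|dt = log|f(0)| + sum_{|a_k|<R} log(R/|a_k|)
Step 1: f(0) = (-5) * (-8) * 3 = 120
Step 2: log|f(0)| = log|5| + log|8| + log|-3| = 4.7875
Step 3: Zeros inside |z| < 2: none
Step 4: Jensen sum = (empty sum) = 0
Step 5: n(R) = number of terms in the Jensen sum = count of zeros inside |z| < 2 = 0

0


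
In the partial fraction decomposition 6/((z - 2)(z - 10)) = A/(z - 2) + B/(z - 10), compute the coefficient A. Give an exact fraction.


Step 1: Multiply both sides by (z - 2) and set z = 2
Step 2: A = 6 / (2 - 10)
Step 3: A = 6 / (-8)
Step 4: A = -3/4

-3/4


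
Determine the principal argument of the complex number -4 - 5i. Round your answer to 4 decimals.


Step 1: z = -4 - 5i
Step 2: arg(z) = atan2(-5, -4)
Step 3: arg(z) = -2.2455

-2.2455


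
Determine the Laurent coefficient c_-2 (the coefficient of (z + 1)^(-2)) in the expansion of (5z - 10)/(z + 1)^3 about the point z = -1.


Step 1: Write the numerator in powers of (z + 1): 5z - 10 = 5(z + 1) + (5*(-1) - 10) = 5(z + 1) - 15
Step 2: Divide by (z + 1)^3: f(z) = -15(z + 1)^(-3) + 5(z + 1)^(-2)
Step 3: This finite sum is the Laurent series of f about z = -1.
Step 4: Coefficient of (z + 1)^(-2) = coefficient of (z + 1) in the re-centred numerator = 5

5


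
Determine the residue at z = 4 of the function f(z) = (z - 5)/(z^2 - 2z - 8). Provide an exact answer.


Step 1: Q(z) = z^2 - 2z - 8 = (z - 4)(z + 2)
Step 2: Q'(z) = 2z - 2
Step 3: Q'(4) = 6, P(4) = -1
Step 4: Res = P(4)/Q'(4) = -1/6 = -1/6

-1/6


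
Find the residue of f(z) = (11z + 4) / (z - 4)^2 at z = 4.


Step 1: Pole of order 2 at z = 4
Step 2: Res = lim d/dz [(z - 4)^2 * f(z)] as z -> 4
Step 3: (z - 4)^2 * f(z) = 11z + 4
Step 4: d/dz[11z + 4] = 11

11


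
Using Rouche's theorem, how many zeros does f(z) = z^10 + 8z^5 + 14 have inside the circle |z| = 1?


Step 1: On |z| = 1 the three terms have sizes |z^10| = 1^10 = 1, |8z^5| = 8*1^5 = 8, |14| = 14
Step 2: The dominant term is g(z) = 14; let h(z) = z^10 + 8z^5 so f = g + h
Step 3: On |z| = 1: |g| = 14 and |h| <= 1 + 8 = 9
Step 4: Since 14 > 9, |h| < |g| on |z| = 1, so by Rouche f has the same number of zeros as g inside |z| < 1
Step 5: g(z) = 14 is a nonzero constant with no zeros inside |z| < 1. Answer = 0

0


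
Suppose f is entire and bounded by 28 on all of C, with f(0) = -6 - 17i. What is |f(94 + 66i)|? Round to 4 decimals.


Step 1: By Liouville's theorem, a bounded entire function is constant.
Step 2: f(z) = f(0) = -6 - 17i for all z.
Step 3: |f(w)| = |-6 - 17i| = sqrt(36 + 289)
Step 4: = 18.0278

18.0278


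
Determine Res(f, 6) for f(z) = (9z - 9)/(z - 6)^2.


Step 1: Pole of order 2 at z = 6
Step 2: Res = lim d/dz [(z - 6)^2 * f(z)] as z -> 6
Step 3: (z - 6)^2 * f(z) = 9z - 9
Step 4: d/dz[9z - 9] = 9

9


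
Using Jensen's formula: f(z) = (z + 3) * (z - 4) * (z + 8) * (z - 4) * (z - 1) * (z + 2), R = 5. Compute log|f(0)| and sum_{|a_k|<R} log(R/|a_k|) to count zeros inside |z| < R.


Jensen's formula: (1/2pi)*integral log|f(Re^it)|dt = log|f(0)| + sum_{|a_k|<R} log(R/|a_k|)
Step 1: f(0) = 3 * (-4) * 8 * (-4) * (-1) * 2 = -768
Step 2: log|f(0)| = log|-3| + log|4| + log|-8| + log|4| + log|1| + log|-2| = 6.6438
Step 3: Zeros inside |z| < 5: -3, 4, 4, 1, -2
Step 4: Jensen sum = log(5/3) + log(5/4) + log(5/4) + log(5/1) + log(5/2) = 3.4828
Step 5: n(R) = number of terms in the Jensen sum = count of zeros inside |z| < 5 = 5

5


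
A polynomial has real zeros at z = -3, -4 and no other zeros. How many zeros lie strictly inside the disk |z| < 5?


Step 1: Check each root:
  z = -3: |-3| = 3 < 5
  z = -4: |-4| = 4 < 5
Step 2: Count = 2

2


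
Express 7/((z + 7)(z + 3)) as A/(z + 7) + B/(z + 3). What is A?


Step 1: Multiply both sides by (z + 7) and set z = -7
Step 2: A = 7 / (-7 + 3)
Step 3: A = 7 / (-4)
Step 4: A = -7/4

-7/4


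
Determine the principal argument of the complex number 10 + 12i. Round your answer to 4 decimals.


Step 1: z = 10 + 12i
Step 2: arg(z) = atan2(12, 10)
Step 3: arg(z) = 0.8761

0.8761


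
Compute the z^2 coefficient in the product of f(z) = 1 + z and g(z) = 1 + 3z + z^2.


Step 1: z^2 term in f*g comes from: (1)*(z^2) + (z)*(3z) + (0)*(1)
Step 2: = 1 + 3 + 0
Step 3: = 4

4


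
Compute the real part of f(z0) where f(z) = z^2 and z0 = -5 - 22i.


Step 1: z0 = -5 - 22i
Step 2: z0^2 = (-5)^2 - (-22)^2 + 220i
Step 3: real part = 25 - 484 = -459

-459


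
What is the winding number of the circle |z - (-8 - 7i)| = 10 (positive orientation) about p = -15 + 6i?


Step 1: Center c = (-8, -7), radius = 10
Step 2: |p - c|^2 = (-7)^2 + 13^2 = 218
Step 3: r^2 = 100
Step 4: |p-c| > r so winding number = 0

0


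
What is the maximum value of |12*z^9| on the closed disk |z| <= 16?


Step 1: On |z| = 16, |f(z)| = 12 * |z|^9 = 12 * 16^9
Step 2: By maximum modulus principle, maximum is on boundary.
Step 3: Maximum = 12 * 68719476736 = 824633720832

824633720832


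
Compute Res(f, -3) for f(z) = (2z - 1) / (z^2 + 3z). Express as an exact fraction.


Step 1: Q(z) = z^2 + 3z = (z + 3)(z)
Step 2: Q'(z) = 2z + 3
Step 3: Q'(-3) = -3, P(-3) = -7
Step 4: Res = P(-3)/Q'(-3) = -7/(-3) = 7/3

7/3


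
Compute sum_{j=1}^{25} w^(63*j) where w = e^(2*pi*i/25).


Step 1: The sum sum_{j=1}^{n} w^(k*j) equals n if n | k, else 0.
Step 2: Here n = 25, k = 63
Step 3: Does n divide k? 25 | 63 -> False
Step 4: Sum = 0

0


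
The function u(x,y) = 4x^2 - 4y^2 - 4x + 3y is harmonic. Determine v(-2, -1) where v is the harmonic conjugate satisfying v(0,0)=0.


Step 1: v_x = -u_y = 8y - 3
Step 2: v_y = u_x = 8x - 4
Step 3: v = 8xy - 3x - 4y + C
Step 4: v(0,0) = 0 => C = 0
Step 5: v(-2, -1) = 26

26


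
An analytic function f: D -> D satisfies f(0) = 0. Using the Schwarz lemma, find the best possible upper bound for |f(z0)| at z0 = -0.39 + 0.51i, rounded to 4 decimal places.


Step 1: Schwarz lemma: if f: D -> D is analytic with f(0) = 0, then |f(z)| <= |z| for all z in D, and this is sharp (f(z) = z).
Step 2: |z0|^2 = (-0.39)^2 + 0.51^2 = 0.4122
Step 3: |z0| = sqrt(0.4122) = 0.642028
Step 4: Best bound = |z0| = 0.642

0.642


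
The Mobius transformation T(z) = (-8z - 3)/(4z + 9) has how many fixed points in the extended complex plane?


Step 1: Fixed points satisfy T(z) = z
Step 2: 4z^2 + 17z + 3 = 0
Step 3: Discriminant = 17^2 - 4*4*3 = 241
Step 4: Number of fixed points = 2

2


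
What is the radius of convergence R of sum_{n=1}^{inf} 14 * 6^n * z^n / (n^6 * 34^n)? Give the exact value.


Step 1: General term a_n = 14 * 6^n / (n^6 * 34^n)
Step 2: By the root test, |a_n|^(1/n) = 14^(1/n) * 6 / (n^(6/n) * 34) -> 6/34 as n -> infinity (since 14^(1/n) -> 1 and n^(6/n) -> 1)
Step 3: R = 1/lim|a_n|^(1/n) = 34/6 = 17/3

17/3


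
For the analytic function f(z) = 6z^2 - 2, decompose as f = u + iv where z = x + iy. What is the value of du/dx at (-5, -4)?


Step 1: f(z) = 6(x+iy)^2 - 2
Step 2: u = 6(x^2 - y^2) - 2
Step 3: u_x = 12x + 0
Step 4: At (-5, -4): u_x = -60 + 0 = -60

-60


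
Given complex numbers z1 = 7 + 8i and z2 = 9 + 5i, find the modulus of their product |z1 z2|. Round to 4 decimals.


Step 1: |z1| = sqrt(7^2 + 8^2) = sqrt(113)
Step 2: |z2| = sqrt(9^2 + 5^2) = sqrt(106)
Step 3: |z1*z2| = |z1|*|z2| = sqrt(113) * sqrt(106) = sqrt(113 * 106) = sqrt(11978)
Step 4: = 109.444

109.444


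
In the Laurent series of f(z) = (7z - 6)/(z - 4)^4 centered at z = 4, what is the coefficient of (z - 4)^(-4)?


Step 1: Write the numerator in powers of (z - 4): 7z - 6 = 7(z - 4) + (7*4 - 6) = 7(z - 4) + 22
Step 2: Divide by (z - 4)^4: f(z) = 22(z - 4)^(-4) + 7(z - 4)^(-3)
Step 3: This finite sum is the Laurent series of f about z = 4.
Step 4: Coefficient of (z - 4)^(-4) = 7*4 - 6 = 22

22


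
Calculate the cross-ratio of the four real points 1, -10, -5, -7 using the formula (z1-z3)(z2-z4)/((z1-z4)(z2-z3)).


Step 1: (z1-z3)(z2-z4) = 6 * (-3) = -18
Step 2: (z1-z4)(z2-z3) = 8 * (-5) = -40
Step 3: Cross-ratio = 18/40 = 9/20

9/20


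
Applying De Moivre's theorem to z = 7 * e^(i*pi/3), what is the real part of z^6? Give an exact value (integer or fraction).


Step 1: By De Moivre's theorem, z^6 = 7^6 * e^(i*6*pi/3) = 117649 * (cos(2*pi) + i*sin(2*pi))
Step 2: |z|^6 = 7^6 = 117649
Step 3: Reduce the angle mod 2*pi: 2*pi - 2*pi = 0
Step 4: cos(0) = 1
Step 5: Re(z^6) = 117649 * 1 = 117649

117649


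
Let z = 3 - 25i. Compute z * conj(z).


Step 1: conj(z) = 3 + 25i
Step 2: z * conj(z) = 3^2 + (-25)^2
Step 3: = 9 + 625 = 634

634


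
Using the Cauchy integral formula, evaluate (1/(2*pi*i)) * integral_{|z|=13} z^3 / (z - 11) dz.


Step 1: f(z) = z^3, a = 11 is inside |z| = 13
Step 2: By Cauchy integral formula: (1/(2pi*i)) * integral = f(a)
Step 3: f(11) = 11^3 = 1331

1331


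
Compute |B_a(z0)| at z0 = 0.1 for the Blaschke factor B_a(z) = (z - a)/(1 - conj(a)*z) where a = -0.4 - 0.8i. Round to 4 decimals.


Step 1: Numerator z0 - a = 0.1 - (-0.4 - 0.8i) = 0.5 + 0.8i
Step 2: Denominator 1 - conj(a)*z0 = 1 - (-0.4 + 0.8i)*0.1 = 1.04 - 0.08i
Step 3: |z0 - a|^2 = 0.5^2 + 0.8^2 = 0.89; |1 - conj(a)*z0|^2 = 1.04^2 + (-0.08)^2 = 1.088
Step 4: |B_a(0.1)| = sqrt(0.89 / 1.088) = sqrt(0.818015)
Step 5: = 0.9044

0.9044


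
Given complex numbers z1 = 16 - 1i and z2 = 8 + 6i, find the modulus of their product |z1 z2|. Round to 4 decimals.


Step 1: |z1| = sqrt(16^2 + (-1)^2) = sqrt(257)
Step 2: |z2| = sqrt(8^2 + 6^2) = sqrt(100)
Step 3: |z1*z2| = |z1|*|z2| = sqrt(257) * sqrt(100) = sqrt(257 * 100) = sqrt(25700)
Step 4: = 160.3122

160.3122


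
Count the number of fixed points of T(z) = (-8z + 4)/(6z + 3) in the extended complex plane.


Step 1: Fixed points satisfy T(z) = z
Step 2: 6z^2 + 11z - 4 = 0
Step 3: Discriminant = 11^2 - 4*6*(-4) = 217
Step 4: Number of fixed points = 2

2


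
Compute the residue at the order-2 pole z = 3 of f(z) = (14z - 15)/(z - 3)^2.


Step 1: Pole of order 2 at z = 3
Step 2: Res = lim d/dz [(z - 3)^2 * f(z)] as z -> 3
Step 3: (z - 3)^2 * f(z) = 14z - 15
Step 4: d/dz[14z - 15] = 14

14


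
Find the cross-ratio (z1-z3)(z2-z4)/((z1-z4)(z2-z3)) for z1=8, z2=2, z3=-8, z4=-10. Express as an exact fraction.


Step 1: (z1-z3)(z2-z4) = 16 * 12 = 192
Step 2: (z1-z4)(z2-z3) = 18 * 10 = 180
Step 3: Cross-ratio = 192/180 = 16/15

16/15


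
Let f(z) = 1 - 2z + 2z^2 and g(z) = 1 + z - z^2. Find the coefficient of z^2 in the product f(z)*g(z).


Step 1: z^2 term in f*g comes from: (1)*(-z^2) + (-2z)*(z) + (2z^2)*(1)
Step 2: = -1 - 2 + 2
Step 3: = -1

-1


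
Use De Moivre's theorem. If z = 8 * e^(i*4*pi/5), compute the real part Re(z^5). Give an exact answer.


Step 1: By De Moivre's theorem, z^5 = 8^5 * e^(i*5*4*pi/5) = 32768 * (cos(4*pi) + i*sin(4*pi))
Step 2: |z|^5 = 8^5 = 32768
Step 3: Reduce the angle mod 2*pi: 4*pi - 4*pi = 0
Step 4: cos(0) = 1
Step 5: Re(z^5) = 32768 * 1 = 32768

32768


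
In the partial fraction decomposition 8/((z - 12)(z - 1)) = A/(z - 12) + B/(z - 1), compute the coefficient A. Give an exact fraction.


Step 1: Multiply both sides by (z - 12) and set z = 12
Step 2: A = 8 / (12 - 1)
Step 3: A = 8 / 11
Step 4: A = 8/11

8/11


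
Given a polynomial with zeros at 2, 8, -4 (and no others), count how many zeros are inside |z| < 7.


Step 1: Check each root:
  z = 2: |2| = 2 < 7
  z = 8: |8| = 8 >= 7
  z = -4: |-4| = 4 < 7
Step 2: Count = 2

2


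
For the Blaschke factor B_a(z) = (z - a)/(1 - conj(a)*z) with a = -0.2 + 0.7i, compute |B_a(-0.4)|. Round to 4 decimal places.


Step 1: Numerator z0 - a = -0.4 - (-0.2 + 0.7i) = -0.2 - 0.7i
Step 2: Denominator 1 - conj(a)*z0 = 1 - (-0.2 - 0.7i)*(-0.4) = 0.92 - 0.28i
Step 3: |z0 - a|^2 = (-0.2)^2 + (-0.7)^2 = 0.53; |1 - conj(a)*z0|^2 = 0.92^2 + (-0.28)^2 = 0.9248
Step 4: |B_a(-0.4)| = sqrt(0.53 / 0.9248) = sqrt(0.573097)
Step 5: = 0.757

0.757


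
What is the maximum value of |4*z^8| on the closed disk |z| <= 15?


Step 1: On |z| = 15, |f(z)| = 4 * |z|^8 = 4 * 15^8
Step 2: By maximum modulus principle, maximum is on boundary.
Step 3: Maximum = 4 * 2562890625 = 10251562500

10251562500


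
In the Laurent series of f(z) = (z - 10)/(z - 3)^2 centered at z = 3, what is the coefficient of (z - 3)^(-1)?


Step 1: Write the numerator in powers of (z - 3): z - 10 = (z - 3) + (1*3 - 10) = (z - 3) - 7
Step 2: Divide by (z - 3)^2: f(z) = -7(z - 3)^(-2) + (z - 3)^(-1)
Step 3: This finite sum is the Laurent series of f about z = 3.
Step 4: Coefficient of (z - 3)^(-1) = coefficient of (z - 3) in the re-centred numerator = 1

1


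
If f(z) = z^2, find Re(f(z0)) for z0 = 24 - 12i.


Step 1: z0 = 24 - 12i
Step 2: z0^2 = 24^2 - (-12)^2 - 576i
Step 3: real part = 576 - 144 = 432

432


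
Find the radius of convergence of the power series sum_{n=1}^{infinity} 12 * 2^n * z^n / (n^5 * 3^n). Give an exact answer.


Step 1: General term a_n = 12 * 2^n / (n^5 * 3^n)
Step 2: By the root test, |a_n|^(1/n) = 12^(1/n) * 2 / (n^(5/n) * 3) -> 2/3 as n -> infinity (since 12^(1/n) -> 1 and n^(5/n) -> 1)
Step 3: R = 1/lim|a_n|^(1/n) = 3/2

3/2


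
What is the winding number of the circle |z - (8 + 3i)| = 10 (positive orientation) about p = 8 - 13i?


Step 1: Center c = (8, 3), radius = 10
Step 2: |p - c|^2 = 0^2 + (-16)^2 = 256
Step 3: r^2 = 100
Step 4: |p-c| > r so winding number = 0

0


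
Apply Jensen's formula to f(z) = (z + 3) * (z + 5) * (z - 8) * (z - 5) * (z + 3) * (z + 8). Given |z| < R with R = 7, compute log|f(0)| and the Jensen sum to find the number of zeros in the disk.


Jensen's formula: (1/2pi)*integral log|f(Re^it)|dt = log|f(0)| + sum_{|a_k|<R} log(R/|a_k|)
Step 1: f(0) = 3 * 5 * (-8) * (-5) * 3 * 8 = 14400
Step 2: log|f(0)| = log|-3| + log|-5| + log|8| + log|5| + log|-3| + log|-8| = 9.575
Step 3: Zeros inside |z| < 7: -3, -5, 5, -3
Step 4: Jensen sum = log(7/3) + log(7/5) + log(7/5) + log(7/3) = 2.3675
Step 5: n(R) = number of terms in the Jensen sum = count of zeros inside |z| < 7 = 4

4


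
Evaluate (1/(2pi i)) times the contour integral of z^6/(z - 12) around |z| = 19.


Step 1: f(z) = z^6, a = 12 is inside |z| = 19
Step 2: By Cauchy integral formula: (1/(2pi*i)) * integral = f(a)
Step 3: f(12) = 12^6 = 2985984

2985984


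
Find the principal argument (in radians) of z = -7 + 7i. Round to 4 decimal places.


Step 1: z = -7 + 7i
Step 2: arg(z) = atan2(7, -7)
Step 3: arg(z) = 2.3562

2.3562


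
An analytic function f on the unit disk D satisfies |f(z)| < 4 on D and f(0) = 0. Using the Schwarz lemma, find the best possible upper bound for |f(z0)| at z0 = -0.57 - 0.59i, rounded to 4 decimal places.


Step 1: g = f/4 maps D -> D with g(0) = 0, so by the Schwarz lemma |g(z)| <= |z|, i.e. |f(z)| <= 4|z|; this is sharp (f(z) = 4z).
Step 2: |z0|^2 = (-0.57)^2 + (-0.59)^2 = 0.673
Step 3: |z0| = sqrt(0.673) = 0.820366
Step 4: Best bound = 4 * |z0| = 4 * 0.820366 = 3.2815

3.2815


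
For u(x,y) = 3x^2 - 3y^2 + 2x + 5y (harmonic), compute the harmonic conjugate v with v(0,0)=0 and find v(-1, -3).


Step 1: v_x = -u_y = 6y - 5
Step 2: v_y = u_x = 6x + 2
Step 3: v = 6xy - 5x + 2y + C
Step 4: v(0,0) = 0 => C = 0
Step 5: v(-1, -3) = 17

17


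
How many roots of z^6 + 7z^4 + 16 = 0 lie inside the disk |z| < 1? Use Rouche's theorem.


Step 1: On |z| = 1 the three terms have sizes |z^6| = 1^6 = 1, |7z^4| = 7*1^4 = 7, |16| = 16
Step 2: The dominant term is g(z) = 16; let h(z) = z^6 + 7z^4 so f = g + h
Step 3: On |z| = 1: |g| = 16 and |h| <= 1 + 7 = 8
Step 4: Since 16 > 8, |h| < |g| on |z| = 1, so by Rouche f has the same number of zeros as g inside |z| < 1
Step 5: g(z) = 16 is a nonzero constant with no zeros inside |z| < 1. Answer = 0

0


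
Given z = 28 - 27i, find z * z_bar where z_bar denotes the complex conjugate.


Step 1: conj(z) = 28 + 27i
Step 2: z * conj(z) = 28^2 + (-27)^2
Step 3: = 784 + 729 = 1513

1513


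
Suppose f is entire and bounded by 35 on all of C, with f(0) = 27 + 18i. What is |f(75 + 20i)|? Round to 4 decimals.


Step 1: By Liouville's theorem, a bounded entire function is constant.
Step 2: f(z) = f(0) = 27 + 18i for all z.
Step 3: |f(w)| = |27 + 18i| = sqrt(729 + 324)
Step 4: = 32.45

32.45


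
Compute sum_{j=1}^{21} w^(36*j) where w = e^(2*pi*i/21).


Step 1: The sum sum_{j=1}^{n} w^(k*j) equals n if n | k, else 0.
Step 2: Here n = 21, k = 36
Step 3: Does n divide k? 21 | 36 -> False
Step 4: Sum = 0

0


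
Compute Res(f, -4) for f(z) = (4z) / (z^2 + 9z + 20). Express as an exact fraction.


Step 1: Q(z) = z^2 + 9z + 20 = (z + 4)(z + 5)
Step 2: Q'(z) = 2z + 9
Step 3: Q'(-4) = 1, P(-4) = -16
Step 4: Res = P(-4)/Q'(-4) = -16/1 = -16

-16


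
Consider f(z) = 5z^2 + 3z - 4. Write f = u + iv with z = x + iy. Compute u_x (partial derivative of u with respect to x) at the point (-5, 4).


Step 1: f(z) = 5(x+iy)^2 + 3(x+iy) - 4
Step 2: u = 5(x^2 - y^2) + 3x - 4
Step 3: u_x = 10x + 3
Step 4: At (-5, 4): u_x = -50 + 3 = -47

-47


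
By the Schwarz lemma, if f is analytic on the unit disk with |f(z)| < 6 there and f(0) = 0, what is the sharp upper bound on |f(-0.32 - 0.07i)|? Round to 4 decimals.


Step 1: g = f/6 maps D -> D with g(0) = 0, so by the Schwarz lemma |g(z)| <= |z|, i.e. |f(z)| <= 6|z|; this is sharp (f(z) = 6z).
Step 2: |z0|^2 = (-0.32)^2 + (-0.07)^2 = 0.1073
Step 3: |z0| = sqrt(0.1073) = 0.327567
Step 4: Best bound = 6 * |z0| = 6 * 0.327567 = 1.9654

1.9654


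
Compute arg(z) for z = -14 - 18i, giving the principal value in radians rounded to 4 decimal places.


Step 1: z = -14 - 18i
Step 2: arg(z) = atan2(-18, -14)
Step 3: arg(z) = -2.2318

-2.2318


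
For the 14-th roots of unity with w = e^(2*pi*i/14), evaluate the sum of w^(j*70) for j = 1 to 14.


Step 1: The sum sum_{j=1}^{n} w^(k*j) equals n if n | k, else 0.
Step 2: Here n = 14, k = 70
Step 3: Does n divide k? 14 | 70 -> True
Step 4: Sum = 14

14


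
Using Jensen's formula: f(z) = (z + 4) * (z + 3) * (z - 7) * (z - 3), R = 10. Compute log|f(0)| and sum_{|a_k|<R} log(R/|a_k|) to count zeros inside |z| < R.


Jensen's formula: (1/2pi)*integral log|f(Re^it)|dt = log|f(0)| + sum_{|a_k|<R} log(R/|a_k|)
Step 1: f(0) = 4 * 3 * (-7) * (-3) = 252
Step 2: log|f(0)| = log|-4| + log|-3| + log|7| + log|3| = 5.5294
Step 3: Zeros inside |z| < 10: -4, -3, 7, 3
Step 4: Jensen sum = log(10/4) + log(10/3) + log(10/7) + log(10/3) = 3.6809
Step 5: n(R) = number of terms in the Jensen sum = count of zeros inside |z| < 10 = 4

4


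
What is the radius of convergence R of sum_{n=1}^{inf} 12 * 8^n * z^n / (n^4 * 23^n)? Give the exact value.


Step 1: General term a_n = 12 * 8^n / (n^4 * 23^n)
Step 2: By the root test, |a_n|^(1/n) = 12^(1/n) * 8 / (n^(4/n) * 23) -> 8/23 as n -> infinity (since 12^(1/n) -> 1 and n^(4/n) -> 1)
Step 3: R = 1/lim|a_n|^(1/n) = 23/8

23/8


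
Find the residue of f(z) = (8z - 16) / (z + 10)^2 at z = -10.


Step 1: Pole of order 2 at z = -10
Step 2: Res = lim d/dz [(z + 10)^2 * f(z)] as z -> -10
Step 3: (z + 10)^2 * f(z) = 8z - 16
Step 4: d/dz[8z - 16] = 8

8


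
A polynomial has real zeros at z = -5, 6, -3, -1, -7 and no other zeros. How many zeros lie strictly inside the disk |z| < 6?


Step 1: Check each root:
  z = -5: |-5| = 5 < 6
  z = 6: |6| = 6 >= 6
  z = -3: |-3| = 3 < 6
  z = -1: |-1| = 1 < 6
  z = -7: |-7| = 7 >= 6
Step 2: Count = 3

3


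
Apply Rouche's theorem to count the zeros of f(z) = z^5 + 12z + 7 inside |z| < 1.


Step 1: On |z| = 1 the three terms have sizes |z^5| = 1^5 = 1, |12z| = 12*1 = 12, |7| = 7
Step 2: The dominant term is g(z) = 12z; let h(z) = z^5 + 7 so f = g + h
Step 3: On |z| = 1: |g| = 12 and |h| <= 1 + 7 = 8
Step 4: Since 12 > 8, |h| < |g| on |z| = 1, so by Rouche f has the same number of zeros as g inside |z| < 1
Step 5: g(z) = 12z has 1 zero (at the origin, multiplicity 1) inside |z| < 1. Answer = 1

1


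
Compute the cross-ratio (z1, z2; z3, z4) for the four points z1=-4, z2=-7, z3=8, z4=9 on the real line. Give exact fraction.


Step 1: (z1-z3)(z2-z4) = (-12) * (-16) = 192
Step 2: (z1-z4)(z2-z3) = (-13) * (-15) = 195
Step 3: Cross-ratio = 192/195 = 64/65

64/65


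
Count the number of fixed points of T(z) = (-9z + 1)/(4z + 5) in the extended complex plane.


Step 1: Fixed points satisfy T(z) = z
Step 2: 4z^2 + 14z - 1 = 0
Step 3: Discriminant = 14^2 - 4*4*(-1) = 212
Step 4: Number of fixed points = 2

2


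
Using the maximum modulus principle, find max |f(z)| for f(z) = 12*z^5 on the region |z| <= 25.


Step 1: On |z| = 25, |f(z)| = 12 * |z|^5 = 12 * 25^5
Step 2: By maximum modulus principle, maximum is on boundary.
Step 3: Maximum = 12 * 9765625 = 117187500

117187500


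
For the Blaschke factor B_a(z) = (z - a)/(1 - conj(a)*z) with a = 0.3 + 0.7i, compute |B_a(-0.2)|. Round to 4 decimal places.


Step 1: Numerator z0 - a = -0.2 - (0.3 + 0.7i) = -0.5 - 0.7i
Step 2: Denominator 1 - conj(a)*z0 = 1 - (0.3 - 0.7i)*(-0.2) = 1.06 - 0.14i
Step 3: |z0 - a|^2 = (-0.5)^2 + (-0.7)^2 = 0.74; |1 - conj(a)*z0|^2 = 1.06^2 + (-0.14)^2 = 1.1432
Step 4: |B_a(-0.2)| = sqrt(0.74 / 1.1432) = sqrt(0.647306)
Step 5: = 0.8046

0.8046


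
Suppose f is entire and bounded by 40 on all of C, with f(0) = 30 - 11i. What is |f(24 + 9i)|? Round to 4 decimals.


Step 1: By Liouville's theorem, a bounded entire function is constant.
Step 2: f(z) = f(0) = 30 - 11i for all z.
Step 3: |f(w)| = |30 - 11i| = sqrt(900 + 121)
Step 4: = 31.9531

31.9531


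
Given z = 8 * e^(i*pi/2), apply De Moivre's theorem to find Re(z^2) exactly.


Step 1: By De Moivre's theorem, z^2 = 8^2 * e^(i*2*pi/2) = 64 * (cos(pi) + i*sin(pi))
Step 2: |z|^2 = 8^2 = 64
Step 3: The angle pi already lies in [0, 2*pi)
Step 4: cos(pi) = -1
Step 5: Re(z^2) = 64 * (-1) = -64

-64


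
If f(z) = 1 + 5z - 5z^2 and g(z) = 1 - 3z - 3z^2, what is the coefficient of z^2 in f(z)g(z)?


Step 1: z^2 term in f*g comes from: (1)*(-3z^2) + (5z)*(-3z) + (-5z^2)*(1)
Step 2: = -3 - 15 - 5
Step 3: = -23

-23


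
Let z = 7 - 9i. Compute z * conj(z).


Step 1: conj(z) = 7 + 9i
Step 2: z * conj(z) = 7^2 + (-9)^2
Step 3: = 49 + 81 = 130

130


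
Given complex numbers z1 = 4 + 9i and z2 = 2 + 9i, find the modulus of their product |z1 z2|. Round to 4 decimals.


Step 1: |z1| = sqrt(4^2 + 9^2) = sqrt(97)
Step 2: |z2| = sqrt(2^2 + 9^2) = sqrt(85)
Step 3: |z1*z2| = |z1|*|z2| = sqrt(97) * sqrt(85) = sqrt(97 * 85) = sqrt(8245)
Step 4: = 90.802

90.802


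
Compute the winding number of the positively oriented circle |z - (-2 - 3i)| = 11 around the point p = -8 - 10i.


Step 1: Center c = (-2, -3), radius = 11
Step 2: |p - c|^2 = (-6)^2 + (-7)^2 = 85
Step 3: r^2 = 121
Step 4: |p-c| < r so winding number = 1

1


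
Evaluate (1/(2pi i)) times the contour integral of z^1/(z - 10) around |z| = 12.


Step 1: f(z) = z^1, a = 10 is inside |z| = 12
Step 2: By Cauchy integral formula: (1/(2pi*i)) * integral = f(a)
Step 3: f(10) = 10^1 = 10

10


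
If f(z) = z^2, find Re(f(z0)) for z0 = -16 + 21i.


Step 1: z0 = -16 + 21i
Step 2: z0^2 = (-16)^2 - 21^2 - 672i
Step 3: real part = 256 - 441 = -185

-185


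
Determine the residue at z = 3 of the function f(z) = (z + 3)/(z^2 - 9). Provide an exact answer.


Step 1: Q(z) = z^2 - 9 = (z - 3)(z + 3)
Step 2: Q'(z) = 2z
Step 3: Q'(3) = 6, P(3) = 6
Step 4: Res = P(3)/Q'(3) = 6/6 = 1

1


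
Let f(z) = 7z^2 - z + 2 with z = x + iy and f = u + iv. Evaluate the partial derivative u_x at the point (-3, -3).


Step 1: f(z) = 7(x+iy)^2 - (x+iy) + 2
Step 2: u = 7(x^2 - y^2) - x + 2
Step 3: u_x = 14x - 1
Step 4: At (-3, -3): u_x = -42 - 1 = -43

-43


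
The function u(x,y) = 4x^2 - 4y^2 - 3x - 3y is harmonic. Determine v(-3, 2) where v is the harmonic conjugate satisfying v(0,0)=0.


Step 1: v_x = -u_y = 8y + 3
Step 2: v_y = u_x = 8x - 3
Step 3: v = 8xy + 3x - 3y + C
Step 4: v(0,0) = 0 => C = 0
Step 5: v(-3, 2) = -63

-63


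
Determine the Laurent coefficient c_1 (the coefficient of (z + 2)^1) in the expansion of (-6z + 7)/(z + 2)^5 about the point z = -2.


Step 1: Write the numerator in powers of (z + 2): -6z + 7 = -6(z + 2) + (-6*(-2) + 7) = -6(z + 2) + 19
Step 2: Divide by (z + 2)^5: f(z) = 19(z + 2)^(-5) - 6(z + 2)^(-4)
Step 3: This finite sum is the Laurent series of f about z = -2.
Step 4: Only the powers -5 and -4 appear, so the coefficient of (z + 2)^1 = 0

0


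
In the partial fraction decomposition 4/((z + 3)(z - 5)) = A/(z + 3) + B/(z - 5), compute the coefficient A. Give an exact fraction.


Step 1: Multiply both sides by (z + 3) and set z = -3
Step 2: A = 4 / (-3 - 5)
Step 3: A = 4 / (-8)
Step 4: A = -1/2

-1/2


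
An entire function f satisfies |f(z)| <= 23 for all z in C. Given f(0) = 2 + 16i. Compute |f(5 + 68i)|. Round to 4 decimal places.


Step 1: By Liouville's theorem, a bounded entire function is constant.
Step 2: f(z) = f(0) = 2 + 16i for all z.
Step 3: |f(w)| = |2 + 16i| = sqrt(4 + 256)
Step 4: = 16.1245

16.1245


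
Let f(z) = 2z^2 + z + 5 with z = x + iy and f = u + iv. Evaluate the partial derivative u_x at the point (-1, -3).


Step 1: f(z) = 2(x+iy)^2 + (x+iy) + 5
Step 2: u = 2(x^2 - y^2) + x + 5
Step 3: u_x = 4x + 1
Step 4: At (-1, -3): u_x = -4 + 1 = -3

-3


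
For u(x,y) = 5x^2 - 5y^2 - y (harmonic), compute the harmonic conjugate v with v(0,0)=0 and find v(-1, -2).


Step 1: v_x = -u_y = 10y + 1
Step 2: v_y = u_x = 10x + 0
Step 3: v = 10xy + x + C
Step 4: v(0,0) = 0 => C = 0
Step 5: v(-1, -2) = 19

19


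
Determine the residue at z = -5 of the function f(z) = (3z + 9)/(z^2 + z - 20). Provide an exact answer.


Step 1: Q(z) = z^2 + z - 20 = (z + 5)(z - 4)
Step 2: Q'(z) = 2z + 1
Step 3: Q'(-5) = -9, P(-5) = -6
Step 4: Res = P(-5)/Q'(-5) = -6/(-9) = 2/3

2/3


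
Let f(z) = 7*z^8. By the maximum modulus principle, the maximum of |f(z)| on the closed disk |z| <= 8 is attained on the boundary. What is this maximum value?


Step 1: On |z| = 8, |f(z)| = 7 * |z|^8 = 7 * 8^8
Step 2: By maximum modulus principle, maximum is on boundary.
Step 3: Maximum = 7 * 16777216 = 117440512

117440512


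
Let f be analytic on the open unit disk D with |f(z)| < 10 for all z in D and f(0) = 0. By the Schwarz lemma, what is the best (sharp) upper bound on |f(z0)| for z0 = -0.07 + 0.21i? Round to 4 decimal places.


Step 1: g = f/10 maps D -> D with g(0) = 0, so by the Schwarz lemma |g(z)| <= |z|, i.e. |f(z)| <= 10|z|; this is sharp (f(z) = 10z).
Step 2: |z0|^2 = (-0.07)^2 + 0.21^2 = 0.049
Step 3: |z0| = sqrt(0.049) = 0.221359
Step 4: Best bound = 10 * |z0| = 10 * 0.221359 = 2.2136

2.2136


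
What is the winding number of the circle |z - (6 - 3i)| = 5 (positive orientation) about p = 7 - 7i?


Step 1: Center c = (6, -3), radius = 5
Step 2: |p - c|^2 = 1^2 + (-4)^2 = 17
Step 3: r^2 = 25
Step 4: |p-c| < r so winding number = 1

1


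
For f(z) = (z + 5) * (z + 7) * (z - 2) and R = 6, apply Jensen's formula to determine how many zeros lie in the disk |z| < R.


Jensen's formula: (1/2pi)*integral log|f(Re^it)|dt = log|f(0)| + sum_{|a_k|<R} log(R/|a_k|)
Step 1: f(0) = 5 * 7 * (-2) = -70
Step 2: log|f(0)| = log|-5| + log|-7| + log|2| = 4.2485
Step 3: Zeros inside |z| < 6: -5, 2
Step 4: Jensen sum = log(6/5) + log(6/2) = 1.2809
Step 5: n(R) = number of terms in the Jensen sum = count of zeros inside |z| < 6 = 2

2


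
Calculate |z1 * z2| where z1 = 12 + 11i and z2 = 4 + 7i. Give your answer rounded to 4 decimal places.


Step 1: |z1| = sqrt(12^2 + 11^2) = sqrt(265)
Step 2: |z2| = sqrt(4^2 + 7^2) = sqrt(65)
Step 3: |z1*z2| = |z1|*|z2| = sqrt(265) * sqrt(65) = sqrt(265 * 65) = sqrt(17225)
Step 4: = 131.244

131.244


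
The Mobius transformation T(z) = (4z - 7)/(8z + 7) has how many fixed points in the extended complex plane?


Step 1: Fixed points satisfy T(z) = z
Step 2: 8z^2 + 3z + 7 = 0
Step 3: Discriminant = 3^2 - 4*8*7 = -215
Step 4: Number of fixed points = 2

2


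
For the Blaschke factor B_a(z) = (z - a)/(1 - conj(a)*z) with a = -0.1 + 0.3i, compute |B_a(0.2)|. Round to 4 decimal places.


Step 1: Numerator z0 - a = 0.2 - (-0.1 + 0.3i) = 0.3 - 0.3i
Step 2: Denominator 1 - conj(a)*z0 = 1 - (-0.1 - 0.3i)*0.2 = 1.02 + 0.06i
Step 3: |z0 - a|^2 = 0.3^2 + (-0.3)^2 = 0.18; |1 - conj(a)*z0|^2 = 1.02^2 + 0.06^2 = 1.044
Step 4: |B_a(0.2)| = sqrt(0.18 / 1.044) = sqrt(0.172414)
Step 5: = 0.4152

0.4152


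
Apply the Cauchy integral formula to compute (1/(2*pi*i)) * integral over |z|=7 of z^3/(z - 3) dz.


Step 1: f(z) = z^3, a = 3 is inside |z| = 7
Step 2: By Cauchy integral formula: (1/(2pi*i)) * integral = f(a)
Step 3: f(3) = 3^3 = 27

27


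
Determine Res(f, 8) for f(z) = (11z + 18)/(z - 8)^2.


Step 1: Pole of order 2 at z = 8
Step 2: Res = lim d/dz [(z - 8)^2 * f(z)] as z -> 8
Step 3: (z - 8)^2 * f(z) = 11z + 18
Step 4: d/dz[11z + 18] = 11

11


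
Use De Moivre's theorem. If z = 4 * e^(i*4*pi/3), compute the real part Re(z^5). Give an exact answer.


Step 1: By De Moivre's theorem, z^5 = 4^5 * e^(i*5*4*pi/3) = 1024 * (cos(20*pi/3) + i*sin(20*pi/3))
Step 2: |z|^5 = 4^5 = 1024
Step 3: Reduce the angle mod 2*pi: 20*pi/3 - 6*pi = 2*pi/3
Step 4: cos(2*pi/3) = -1/2
Step 5: Re(z^5) = 1024 * (-1/2) = -512

-512


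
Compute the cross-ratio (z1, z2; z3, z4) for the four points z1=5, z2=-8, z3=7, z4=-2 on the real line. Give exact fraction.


Step 1: (z1-z3)(z2-z4) = (-2) * (-6) = 12
Step 2: (z1-z4)(z2-z3) = 7 * (-15) = -105
Step 3: Cross-ratio = -12/105 = -4/35

-4/35


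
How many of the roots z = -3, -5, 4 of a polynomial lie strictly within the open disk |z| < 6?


Step 1: Check each root:
  z = -3: |-3| = 3 < 6
  z = -5: |-5| = 5 < 6
  z = 4: |4| = 4 < 6
Step 2: Count = 3

3


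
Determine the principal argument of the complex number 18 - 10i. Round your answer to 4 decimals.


Step 1: z = 18 - 10i
Step 2: arg(z) = atan2(-10, 18)
Step 3: arg(z) = -0.5071

-0.5071


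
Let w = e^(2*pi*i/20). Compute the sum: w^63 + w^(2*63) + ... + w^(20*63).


Step 1: The sum sum_{j=1}^{n} w^(k*j) equals n if n | k, else 0.
Step 2: Here n = 20, k = 63
Step 3: Does n divide k? 20 | 63 -> False
Step 4: Sum = 0

0


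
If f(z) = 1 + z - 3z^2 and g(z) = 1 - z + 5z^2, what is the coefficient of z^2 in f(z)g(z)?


Step 1: z^2 term in f*g comes from: (1)*(5z^2) + (z)*(-z) + (-3z^2)*(1)
Step 2: = 5 - 1 - 3
Step 3: = 1

1


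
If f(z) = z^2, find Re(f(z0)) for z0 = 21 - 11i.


Step 1: z0 = 21 - 11i
Step 2: z0^2 = 21^2 - (-11)^2 - 462i
Step 3: real part = 441 - 121 = 320

320


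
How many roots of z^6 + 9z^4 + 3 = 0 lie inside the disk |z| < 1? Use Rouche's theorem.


Step 1: On |z| = 1 the three terms have sizes |z^6| = 1^6 = 1, |9z^4| = 9*1^4 = 9, |3| = 3
Step 2: The dominant term is g(z) = 9z^4; let h(z) = z^6 + 3 so f = g + h
Step 3: On |z| = 1: |g| = 9 and |h| <= 1 + 3 = 4
Step 4: Since 9 > 4, |h| < |g| on |z| = 1, so by Rouche f has the same number of zeros as g inside |z| < 1
Step 5: g(z) = 9z^4 has 4 zeros (at the origin, multiplicity 4) inside |z| < 1. Answer = 4

4


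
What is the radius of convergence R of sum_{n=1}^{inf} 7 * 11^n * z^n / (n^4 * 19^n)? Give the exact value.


Step 1: General term a_n = 7 * 11^n / (n^4 * 19^n)
Step 2: By the root test, |a_n|^(1/n) = 7^(1/n) * 11 / (n^(4/n) * 19) -> 11/19 as n -> infinity (since 7^(1/n) -> 1 and n^(4/n) -> 1)
Step 3: R = 1/lim|a_n|^(1/n) = 19/11

19/11


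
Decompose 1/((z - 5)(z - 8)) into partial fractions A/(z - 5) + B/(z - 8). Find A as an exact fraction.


Step 1: Multiply both sides by (z - 5) and set z = 5
Step 2: A = 1 / (5 - 8)
Step 3: A = 1 / (-3)
Step 4: A = -1/3

-1/3


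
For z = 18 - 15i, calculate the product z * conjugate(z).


Step 1: conj(z) = 18 + 15i
Step 2: z * conj(z) = 18^2 + (-15)^2
Step 3: = 324 + 225 = 549

549


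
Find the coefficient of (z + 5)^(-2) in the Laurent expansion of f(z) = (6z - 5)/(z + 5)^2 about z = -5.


Step 1: Write the numerator in powers of (z + 5): 6z - 5 = 6(z + 5) + (6*(-5) - 5) = 6(z + 5) - 35
Step 2: Divide by (z + 5)^2: f(z) = -35(z + 5)^(-2) + 6(z + 5)^(-1)
Step 3: This finite sum is the Laurent series of f about z = -5.
Step 4: Coefficient of (z + 5)^(-2) = 6*(-5) - 5 = -35

-35


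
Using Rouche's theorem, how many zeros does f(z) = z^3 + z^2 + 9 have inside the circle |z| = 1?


Step 1: On |z| = 1 the three terms have sizes |z^3| = 1^3 = 1, |z^2| = 1^2 = 1, |9| = 9
Step 2: The dominant term is g(z) = 9; let h(z) = z^3 + z^2 so f = g + h
Step 3: On |z| = 1: |g| = 9 and |h| <= 1 + 1 = 2
Step 4: Since 9 > 2, |h| < |g| on |z| = 1, so by Rouche f has the same number of zeros as g inside |z| < 1
Step 5: g(z) = 9 is a nonzero constant with no zeros inside |z| < 1. Answer = 0

0


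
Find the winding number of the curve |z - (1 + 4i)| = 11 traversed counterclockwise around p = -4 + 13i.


Step 1: Center c = (1, 4), radius = 11
Step 2: |p - c|^2 = (-5)^2 + 9^2 = 106
Step 3: r^2 = 121
Step 4: |p-c| < r so winding number = 1

1


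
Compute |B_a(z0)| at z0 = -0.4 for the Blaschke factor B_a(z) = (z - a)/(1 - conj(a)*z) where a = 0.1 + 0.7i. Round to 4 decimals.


Step 1: Numerator z0 - a = -0.4 - (0.1 + 0.7i) = -0.5 - 0.7i
Step 2: Denominator 1 - conj(a)*z0 = 1 - (0.1 - 0.7i)*(-0.4) = 1.04 - 0.28i
Step 3: |z0 - a|^2 = (-0.5)^2 + (-0.7)^2 = 0.74; |1 - conj(a)*z0|^2 = 1.04^2 + (-0.28)^2 = 1.16
Step 4: |B_a(-0.4)| = sqrt(0.74 / 1.16) = sqrt(0.637931)
Step 5: = 0.7987

0.7987


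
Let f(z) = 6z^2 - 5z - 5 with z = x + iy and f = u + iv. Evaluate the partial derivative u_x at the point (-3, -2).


Step 1: f(z) = 6(x+iy)^2 - 5(x+iy) - 5
Step 2: u = 6(x^2 - y^2) - 5x - 5
Step 3: u_x = 12x - 5
Step 4: At (-3, -2): u_x = -36 - 5 = -41

-41


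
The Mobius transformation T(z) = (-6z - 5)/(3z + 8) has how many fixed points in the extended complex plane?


Step 1: Fixed points satisfy T(z) = z
Step 2: 3z^2 + 14z + 5 = 0
Step 3: Discriminant = 14^2 - 4*3*5 = 136
Step 4: Number of fixed points = 2

2


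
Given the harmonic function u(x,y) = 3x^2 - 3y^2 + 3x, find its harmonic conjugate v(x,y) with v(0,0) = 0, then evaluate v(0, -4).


Step 1: v_x = -u_y = 6y + 0
Step 2: v_y = u_x = 6x + 3
Step 3: v = 6xy + 3y + C
Step 4: v(0,0) = 0 => C = 0
Step 5: v(0, -4) = -12

-12


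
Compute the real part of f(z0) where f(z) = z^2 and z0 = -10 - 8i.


Step 1: z0 = -10 - 8i
Step 2: z0^2 = (-10)^2 - (-8)^2 + 160i
Step 3: real part = 100 - 64 = 36

36


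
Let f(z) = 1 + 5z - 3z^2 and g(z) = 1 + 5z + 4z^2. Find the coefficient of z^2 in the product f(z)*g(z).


Step 1: z^2 term in f*g comes from: (1)*(4z^2) + (5z)*(5z) + (-3z^2)*(1)
Step 2: = 4 + 25 - 3
Step 3: = 26

26


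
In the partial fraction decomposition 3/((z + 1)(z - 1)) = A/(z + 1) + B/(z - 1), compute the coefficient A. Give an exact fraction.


Step 1: Multiply both sides by (z + 1) and set z = -1
Step 2: A = 3 / (-1 - 1)
Step 3: A = 3 / (-2)
Step 4: A = -3/2

-3/2


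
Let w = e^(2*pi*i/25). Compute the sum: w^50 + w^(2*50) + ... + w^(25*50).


Step 1: The sum sum_{j=1}^{n} w^(k*j) equals n if n | k, else 0.
Step 2: Here n = 25, k = 50
Step 3: Does n divide k? 25 | 50 -> True
Step 4: Sum = 25

25


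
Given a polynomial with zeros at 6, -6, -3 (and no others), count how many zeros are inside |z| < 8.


Step 1: Check each root:
  z = 6: |6| = 6 < 8
  z = -6: |-6| = 6 < 8
  z = -3: |-3| = 3 < 8
Step 2: Count = 3

3


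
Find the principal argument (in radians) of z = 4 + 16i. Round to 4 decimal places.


Step 1: z = 4 + 16i
Step 2: arg(z) = atan2(16, 4)
Step 3: arg(z) = 1.3258

1.3258


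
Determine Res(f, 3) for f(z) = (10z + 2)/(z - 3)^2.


Step 1: Pole of order 2 at z = 3
Step 2: Res = lim d/dz [(z - 3)^2 * f(z)] as z -> 3
Step 3: (z - 3)^2 * f(z) = 10z + 2
Step 4: d/dz[10z + 2] = 10

10


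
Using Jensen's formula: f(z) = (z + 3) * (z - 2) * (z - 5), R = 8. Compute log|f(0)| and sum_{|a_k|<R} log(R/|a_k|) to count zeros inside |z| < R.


Jensen's formula: (1/2pi)*integral log|f(Re^it)|dt = log|f(0)| + sum_{|a_k|<R} log(R/|a_k|)
Step 1: f(0) = 3 * (-2) * (-5) = 30
Step 2: log|f(0)| = log|-3| + log|2| + log|5| = 3.4012
Step 3: Zeros inside |z| < 8: -3, 2, 5
Step 4: Jensen sum = log(8/3) + log(8/2) + log(8/5) = 2.8371
Step 5: n(R) = number of terms in the Jensen sum = count of zeros inside |z| < 8 = 3

3


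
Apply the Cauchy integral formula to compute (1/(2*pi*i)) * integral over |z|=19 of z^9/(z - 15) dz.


Step 1: f(z) = z^9, a = 15 is inside |z| = 19
Step 2: By Cauchy integral formula: (1/(2pi*i)) * integral = f(a)
Step 3: f(15) = 15^9 = 38443359375

38443359375


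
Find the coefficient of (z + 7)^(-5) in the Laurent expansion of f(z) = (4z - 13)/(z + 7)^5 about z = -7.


Step 1: Write the numerator in powers of (z + 7): 4z - 13 = 4(z + 7) + (4*(-7) - 13) = 4(z + 7) - 41
Step 2: Divide by (z + 7)^5: f(z) = -41(z + 7)^(-5) + 4(z + 7)^(-4)
Step 3: This finite sum is the Laurent series of f about z = -7.
Step 4: Coefficient of (z + 7)^(-5) = 4*(-7) - 13 = -41

-41


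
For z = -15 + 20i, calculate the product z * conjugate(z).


Step 1: conj(z) = -15 - 20i
Step 2: z * conj(z) = (-15)^2 + 20^2
Step 3: = 225 + 400 = 625

625


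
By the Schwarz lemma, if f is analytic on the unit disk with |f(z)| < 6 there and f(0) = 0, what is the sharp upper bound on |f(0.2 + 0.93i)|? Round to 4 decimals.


Step 1: g = f/6 maps D -> D with g(0) = 0, so by the Schwarz lemma |g(z)| <= |z|, i.e. |f(z)| <= 6|z|; this is sharp (f(z) = 6z).
Step 2: |z0|^2 = 0.2^2 + 0.93^2 = 0.9049
Step 3: |z0| = sqrt(0.9049) = 0.951262
Step 4: Best bound = 6 * |z0| = 6 * 0.951262 = 5.7076

5.7076


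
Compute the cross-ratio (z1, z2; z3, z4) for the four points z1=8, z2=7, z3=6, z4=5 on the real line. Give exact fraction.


Step 1: (z1-z3)(z2-z4) = 2 * 2 = 4
Step 2: (z1-z4)(z2-z3) = 3 * 1 = 3
Step 3: Cross-ratio = 4/3 = 4/3

4/3


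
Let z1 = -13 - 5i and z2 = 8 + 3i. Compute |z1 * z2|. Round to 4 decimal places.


Step 1: |z1| = sqrt((-13)^2 + (-5)^2) = sqrt(194)
Step 2: |z2| = sqrt(8^2 + 3^2) = sqrt(73)
Step 3: |z1*z2| = |z1|*|z2| = sqrt(194) * sqrt(73) = sqrt(194 * 73) = sqrt(14162)
Step 4: = 119.0042

119.0042


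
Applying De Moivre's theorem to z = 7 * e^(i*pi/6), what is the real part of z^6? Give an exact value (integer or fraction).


Step 1: By De Moivre's theorem, z^6 = 7^6 * e^(i*6*pi/6) = 117649 * (cos(pi) + i*sin(pi))
Step 2: |z|^6 = 7^6 = 117649
Step 3: The angle pi already lies in [0, 2*pi)
Step 4: cos(pi) = -1
Step 5: Re(z^6) = 117649 * (-1) = -117649

-117649


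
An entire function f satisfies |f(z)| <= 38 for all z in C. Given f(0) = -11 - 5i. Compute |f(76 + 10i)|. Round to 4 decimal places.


Step 1: By Liouville's theorem, a bounded entire function is constant.
Step 2: f(z) = f(0) = -11 - 5i for all z.
Step 3: |f(w)| = |-11 - 5i| = sqrt(121 + 25)
Step 4: = 12.083

12.083


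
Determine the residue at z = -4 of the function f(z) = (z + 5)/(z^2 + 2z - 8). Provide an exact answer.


Step 1: Q(z) = z^2 + 2z - 8 = (z + 4)(z - 2)
Step 2: Q'(z) = 2z + 2
Step 3: Q'(-4) = -6, P(-4) = 1
Step 4: Res = P(-4)/Q'(-4) = 1/(-6) = -1/6

-1/6


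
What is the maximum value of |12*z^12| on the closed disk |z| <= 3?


Step 1: On |z| = 3, |f(z)| = 12 * |z|^12 = 12 * 3^12
Step 2: By maximum modulus principle, maximum is on boundary.
Step 3: Maximum = 12 * 531441 = 6377292

6377292


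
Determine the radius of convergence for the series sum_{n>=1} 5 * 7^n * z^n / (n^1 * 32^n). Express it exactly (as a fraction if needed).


Step 1: General term a_n = 5 * 7^n / (n^1 * 32^n)
Step 2: By the root test, |a_n|^(1/n) = 5^(1/n) * 7 / (n^(1/n) * 32) -> 7/32 as n -> infinity (since 5^(1/n) -> 1 and n^(1/n) -> 1)
Step 3: R = 1/lim|a_n|^(1/n) = 32/7

32/7


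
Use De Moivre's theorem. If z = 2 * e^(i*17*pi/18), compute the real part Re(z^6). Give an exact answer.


Step 1: By De Moivre's theorem, z^6 = 2^6 * e^(i*6*17*pi/18) = 64 * (cos(17*pi/3) + i*sin(17*pi/3))
Step 2: |z|^6 = 2^6 = 64
Step 3: Reduce the angle mod 2*pi: 17*pi/3 - 4*pi = 5*pi/3
Step 4: cos(5*pi/3) = 1/2
Step 5: Re(z^6) = 64 * 1/2 = 32

32
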